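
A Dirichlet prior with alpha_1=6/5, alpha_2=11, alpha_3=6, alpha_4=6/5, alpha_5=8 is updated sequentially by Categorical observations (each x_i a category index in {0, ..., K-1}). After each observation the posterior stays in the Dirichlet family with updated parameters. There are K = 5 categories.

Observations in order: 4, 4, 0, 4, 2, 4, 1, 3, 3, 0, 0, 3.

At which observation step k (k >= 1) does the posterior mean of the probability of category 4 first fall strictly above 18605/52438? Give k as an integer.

k = 6

obs 1: x=4 → posterior Dirichlet(6/5, 11, 6, 6/5, 9)
obs 2: x=4 → posterior Dirichlet(6/5, 11, 6, 6/5, 10)
obs 3: x=0 → posterior Dirichlet(11/5, 11, 6, 6/5, 10)
obs 4: x=4 → posterior Dirichlet(11/5, 11, 6, 6/5, 11)
obs 5: x=2 → posterior Dirichlet(11/5, 11, 7, 6/5, 11)
obs 6: x=4 → posterior Dirichlet(11/5, 11, 7, 6/5, 12)
obs 7: x=1 → posterior Dirichlet(11/5, 12, 7, 6/5, 12)
obs 8: x=3 → posterior Dirichlet(11/5, 12, 7, 11/5, 12)
obs 9: x=3 → posterior Dirichlet(11/5, 12, 7, 16/5, 12)
obs 10: x=0 → posterior Dirichlet(16/5, 12, 7, 16/5, 12)
obs 11: x=0 → posterior Dirichlet(21/5, 12, 7, 16/5, 12)
obs 12: x=3 → posterior Dirichlet(21/5, 12, 7, 21/5, 12)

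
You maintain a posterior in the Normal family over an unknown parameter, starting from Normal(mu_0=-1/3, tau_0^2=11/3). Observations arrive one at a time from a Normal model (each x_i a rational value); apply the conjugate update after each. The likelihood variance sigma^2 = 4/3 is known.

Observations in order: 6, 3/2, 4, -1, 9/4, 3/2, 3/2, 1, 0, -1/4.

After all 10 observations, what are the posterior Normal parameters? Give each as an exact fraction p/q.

obs 1: x=6 → posterior Normal(194/45, 44/45)
obs 2: x=3/2 → posterior Normal(487/156, 22/39)
obs 3: x=4 → posterior Normal(751/222, 44/111)
obs 4: x=-1 → posterior Normal(685/288, 11/36)
obs 5: x=9/4 → posterior Normal(1667/708, 44/177)
obs 6: x=3/2 → posterior Normal(373/168, 22/105)
obs 7: x=3/2 → posterior Normal(2063/972, 44/243)
obs 8: x=1 → posterior Normal(2195/1104, 11/69)
obs 9: x=0 → posterior Normal(2195/1236, 44/309)
obs 10: x=-1/4 → posterior Normal(1081/684, 22/171)

mu_0=1081/684, tau_0^2=22/171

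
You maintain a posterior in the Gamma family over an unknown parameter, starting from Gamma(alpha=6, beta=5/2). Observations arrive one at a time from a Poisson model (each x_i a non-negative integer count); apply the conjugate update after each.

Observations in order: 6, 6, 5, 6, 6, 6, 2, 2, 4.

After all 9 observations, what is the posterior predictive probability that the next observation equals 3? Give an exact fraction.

35350776133440076306690468564621633140463926108033749840882574720322232/197215226305252951352932141320696557418301608777255751192569732666015625

obs 1: x=6 → posterior Gamma(12, 7/2)
obs 2: x=6 → posterior Gamma(18, 9/2)
obs 3: x=5 → posterior Gamma(23, 11/2)
obs 4: x=6 → posterior Gamma(29, 13/2)
obs 5: x=6 → posterior Gamma(35, 15/2)
obs 6: x=6 → posterior Gamma(41, 17/2)
obs 7: x=2 → posterior Gamma(43, 19/2)
obs 8: x=2 → posterior Gamma(45, 21/2)
obs 9: x=4 → posterior Gamma(49, 23/2)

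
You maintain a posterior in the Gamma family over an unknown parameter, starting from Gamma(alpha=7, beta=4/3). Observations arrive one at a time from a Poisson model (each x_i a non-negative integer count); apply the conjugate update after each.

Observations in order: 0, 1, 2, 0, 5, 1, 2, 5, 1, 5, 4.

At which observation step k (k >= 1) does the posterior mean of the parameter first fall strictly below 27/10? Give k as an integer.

k = 2

obs 1: x=0 → posterior Gamma(7, 7/3)
obs 2: x=1 → posterior Gamma(8, 10/3)
obs 3: x=2 → posterior Gamma(10, 13/3)
obs 4: x=0 → posterior Gamma(10, 16/3)
obs 5: x=5 → posterior Gamma(15, 19/3)
obs 6: x=1 → posterior Gamma(16, 22/3)
obs 7: x=2 → posterior Gamma(18, 25/3)
obs 8: x=5 → posterior Gamma(23, 28/3)
obs 9: x=1 → posterior Gamma(24, 31/3)
obs 10: x=5 → posterior Gamma(29, 34/3)
obs 11: x=4 → posterior Gamma(33, 37/3)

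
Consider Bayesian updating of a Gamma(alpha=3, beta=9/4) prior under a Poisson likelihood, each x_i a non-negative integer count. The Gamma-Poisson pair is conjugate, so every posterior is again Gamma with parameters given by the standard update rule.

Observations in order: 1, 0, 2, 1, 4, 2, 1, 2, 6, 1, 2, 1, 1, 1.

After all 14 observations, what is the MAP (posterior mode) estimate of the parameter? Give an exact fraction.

obs 1: x=1 → posterior Gamma(4, 13/4)
obs 2: x=0 → posterior Gamma(4, 17/4)
obs 3: x=2 → posterior Gamma(6, 21/4)
obs 4: x=1 → posterior Gamma(7, 25/4)
obs 5: x=4 → posterior Gamma(11, 29/4)
obs 6: x=2 → posterior Gamma(13, 33/4)
obs 7: x=1 → posterior Gamma(14, 37/4)
obs 8: x=2 → posterior Gamma(16, 41/4)
obs 9: x=6 → posterior Gamma(22, 45/4)
obs 10: x=1 → posterior Gamma(23, 49/4)
obs 11: x=2 → posterior Gamma(25, 53/4)
obs 12: x=1 → posterior Gamma(26, 57/4)
obs 13: x=1 → posterior Gamma(27, 61/4)
obs 14: x=1 → posterior Gamma(28, 65/4)

108/65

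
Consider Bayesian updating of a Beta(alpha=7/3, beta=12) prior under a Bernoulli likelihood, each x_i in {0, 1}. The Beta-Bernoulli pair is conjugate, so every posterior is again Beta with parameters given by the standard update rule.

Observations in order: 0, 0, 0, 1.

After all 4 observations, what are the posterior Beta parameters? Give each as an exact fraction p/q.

alpha=10/3, beta=15

obs 1: x=0 → posterior Beta(7/3, 13)
obs 2: x=0 → posterior Beta(7/3, 14)
obs 3: x=0 → posterior Beta(7/3, 15)
obs 4: x=1 → posterior Beta(10/3, 15)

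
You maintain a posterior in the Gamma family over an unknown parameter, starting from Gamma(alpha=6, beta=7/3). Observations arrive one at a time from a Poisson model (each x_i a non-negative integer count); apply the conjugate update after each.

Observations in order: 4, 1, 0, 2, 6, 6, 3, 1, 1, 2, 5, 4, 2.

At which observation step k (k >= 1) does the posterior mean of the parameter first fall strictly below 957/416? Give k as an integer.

obs 1: x=4 → posterior Gamma(10, 10/3)
obs 2: x=1 → posterior Gamma(11, 13/3)
obs 3: x=0 → posterior Gamma(11, 16/3)
obs 4: x=2 → posterior Gamma(13, 19/3)
obs 5: x=6 → posterior Gamma(19, 22/3)
obs 6: x=6 → posterior Gamma(25, 25/3)
obs 7: x=3 → posterior Gamma(28, 28/3)
obs 8: x=1 → posterior Gamma(29, 31/3)
obs 9: x=1 → posterior Gamma(30, 34/3)
obs 10: x=2 → posterior Gamma(32, 37/3)
obs 11: x=5 → posterior Gamma(37, 40/3)
obs 12: x=4 → posterior Gamma(41, 43/3)
obs 13: x=2 → posterior Gamma(43, 46/3)

k = 3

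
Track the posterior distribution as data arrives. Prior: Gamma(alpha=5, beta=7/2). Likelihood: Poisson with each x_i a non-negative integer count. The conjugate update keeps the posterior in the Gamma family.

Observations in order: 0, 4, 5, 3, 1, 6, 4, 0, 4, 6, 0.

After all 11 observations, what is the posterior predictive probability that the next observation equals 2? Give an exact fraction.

110408400809993070903399393675935388975807267619937377938804/451302514611022222119906091571193923850834154614488607763201

obs 1: x=0 → posterior Gamma(5, 9/2)
obs 2: x=4 → posterior Gamma(9, 11/2)
obs 3: x=5 → posterior Gamma(14, 13/2)
obs 4: x=3 → posterior Gamma(17, 15/2)
obs 5: x=1 → posterior Gamma(18, 17/2)
obs 6: x=6 → posterior Gamma(24, 19/2)
obs 7: x=4 → posterior Gamma(28, 21/2)
obs 8: x=0 → posterior Gamma(28, 23/2)
obs 9: x=4 → posterior Gamma(32, 25/2)
obs 10: x=6 → posterior Gamma(38, 27/2)
obs 11: x=0 → posterior Gamma(38, 29/2)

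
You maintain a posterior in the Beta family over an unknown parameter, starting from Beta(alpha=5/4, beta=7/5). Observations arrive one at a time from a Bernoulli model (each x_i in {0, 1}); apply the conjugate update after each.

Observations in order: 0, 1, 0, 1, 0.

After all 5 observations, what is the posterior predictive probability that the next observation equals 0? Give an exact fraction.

88/153

obs 1: x=0 → posterior Beta(5/4, 12/5)
obs 2: x=1 → posterior Beta(9/4, 12/5)
obs 3: x=0 → posterior Beta(9/4, 17/5)
obs 4: x=1 → posterior Beta(13/4, 17/5)
obs 5: x=0 → posterior Beta(13/4, 22/5)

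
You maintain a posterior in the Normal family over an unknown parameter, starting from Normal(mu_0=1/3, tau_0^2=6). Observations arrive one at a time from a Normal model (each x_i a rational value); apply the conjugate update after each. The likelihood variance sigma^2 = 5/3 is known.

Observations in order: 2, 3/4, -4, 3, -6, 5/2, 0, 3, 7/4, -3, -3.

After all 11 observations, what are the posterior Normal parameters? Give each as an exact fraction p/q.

obs 1: x=2 → posterior Normal(113/69, 30/23)
obs 2: x=3/4 → posterior Normal(307/246, 30/41)
obs 3: x=-4 → posterior Normal(-125/354, 30/59)
obs 4: x=3 → posterior Normal(199/462, 30/77)
obs 5: x=-6 → posterior Normal(-449/570, 6/19)
obs 6: x=5/2 → posterior Normal(-179/678, 30/113)
obs 7: x=0 → posterior Normal(-179/786, 30/131)
obs 8: x=3 → posterior Normal(145/894, 30/149)
obs 9: x=7/4 → posterior Normal(1/3, 30/167)
obs 10: x=-3 → posterior Normal(1/111, 6/37)
obs 11: x=-3 → posterior Normal(-157/609, 30/203)

mu_0=-157/609, tau_0^2=30/203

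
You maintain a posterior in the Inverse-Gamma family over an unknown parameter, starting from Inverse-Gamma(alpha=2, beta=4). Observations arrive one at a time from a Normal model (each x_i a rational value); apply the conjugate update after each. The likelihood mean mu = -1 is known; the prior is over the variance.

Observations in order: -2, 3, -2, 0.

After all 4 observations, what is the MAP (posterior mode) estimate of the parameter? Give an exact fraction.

obs 1: x=-2 → posterior Inverse-Gamma(5/2, 9/2)
obs 2: x=3 → posterior Inverse-Gamma(3, 25/2)
obs 3: x=-2 → posterior Inverse-Gamma(7/2, 13)
obs 4: x=0 → posterior Inverse-Gamma(4, 27/2)

27/10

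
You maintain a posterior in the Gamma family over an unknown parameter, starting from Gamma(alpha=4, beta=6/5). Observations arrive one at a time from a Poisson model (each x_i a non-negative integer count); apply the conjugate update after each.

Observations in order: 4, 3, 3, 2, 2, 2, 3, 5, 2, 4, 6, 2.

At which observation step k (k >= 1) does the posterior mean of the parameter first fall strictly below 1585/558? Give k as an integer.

k = 6

obs 1: x=4 → posterior Gamma(8, 11/5)
obs 2: x=3 → posterior Gamma(11, 16/5)
obs 3: x=3 → posterior Gamma(14, 21/5)
obs 4: x=2 → posterior Gamma(16, 26/5)
obs 5: x=2 → posterior Gamma(18, 31/5)
obs 6: x=2 → posterior Gamma(20, 36/5)
obs 7: x=3 → posterior Gamma(23, 41/5)
obs 8: x=5 → posterior Gamma(28, 46/5)
obs 9: x=2 → posterior Gamma(30, 51/5)
obs 10: x=4 → posterior Gamma(34, 56/5)
obs 11: x=6 → posterior Gamma(40, 61/5)
obs 12: x=2 → posterior Gamma(42, 66/5)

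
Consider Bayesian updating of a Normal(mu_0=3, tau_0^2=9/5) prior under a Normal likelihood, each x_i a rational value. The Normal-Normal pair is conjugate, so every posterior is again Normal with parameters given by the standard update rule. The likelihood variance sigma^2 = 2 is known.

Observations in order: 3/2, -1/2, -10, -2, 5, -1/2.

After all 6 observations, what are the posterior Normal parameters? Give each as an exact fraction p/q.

mu_0=-57/128, tau_0^2=9/32

obs 1: x=3/2 → posterior Normal(87/38, 18/19)
obs 2: x=-1/2 → posterior Normal(39/28, 9/14)
obs 3: x=-10 → posterior Normal(-51/37, 18/37)
obs 4: x=-2 → posterior Normal(-3/2, 9/23)
obs 5: x=5 → posterior Normal(-24/55, 18/55)
obs 6: x=-1/2 → posterior Normal(-57/128, 9/32)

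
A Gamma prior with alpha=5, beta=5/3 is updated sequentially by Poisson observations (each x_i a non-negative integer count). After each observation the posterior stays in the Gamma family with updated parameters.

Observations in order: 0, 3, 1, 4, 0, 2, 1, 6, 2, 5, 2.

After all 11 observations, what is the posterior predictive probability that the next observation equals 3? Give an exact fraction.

obs 1: x=0 → posterior Gamma(5, 8/3)
obs 2: x=3 → posterior Gamma(8, 11/3)
obs 3: x=1 → posterior Gamma(9, 14/3)
obs 4: x=4 → posterior Gamma(13, 17/3)
obs 5: x=0 → posterior Gamma(13, 20/3)
obs 6: x=2 → posterior Gamma(15, 23/3)
obs 7: x=1 → posterior Gamma(16, 26/3)
obs 8: x=6 → posterior Gamma(22, 29/3)
obs 9: x=2 → posterior Gamma(24, 32/3)
obs 10: x=5 → posterior Gamma(29, 35/3)
obs 11: x=2 → posterior Gamma(31, 38/3)

1385254663592989568835441743819122414708690690133458944/6833624772958324635768660320234188206281715423144834961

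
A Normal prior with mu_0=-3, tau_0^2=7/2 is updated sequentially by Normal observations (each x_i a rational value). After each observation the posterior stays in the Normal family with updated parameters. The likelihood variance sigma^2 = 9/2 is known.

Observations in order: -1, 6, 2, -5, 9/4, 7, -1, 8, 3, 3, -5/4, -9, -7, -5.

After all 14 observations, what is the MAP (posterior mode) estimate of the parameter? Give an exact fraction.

-13/107

obs 1: x=-1 → posterior Normal(-17/8, 63/32)
obs 2: x=6 → posterior Normal(8/23, 63/46)
obs 3: x=2 → posterior Normal(11/15, 21/20)
obs 4: x=-5 → posterior Normal(-13/37, 63/74)
obs 5: x=9/4 → posterior Normal(1/16, 63/88)
obs 6: x=7 → posterior Normal(69/68, 21/34)
obs 7: x=-1 → posterior Normal(179/232, 63/116)
obs 8: x=8 → posterior Normal(31/20, 63/130)
obs 9: x=3 → posterior Normal(487/288, 7/16)
obs 10: x=3 → posterior Normal(571/316, 63/158)
obs 11: x=-5/4 → posterior Normal(67/43, 63/172)
obs 12: x=-9 → posterior Normal(71/93, 21/62)
obs 13: x=-7 → posterior Normal(11/50, 63/200)
obs 14: x=-5 → posterior Normal(-13/107, 63/214)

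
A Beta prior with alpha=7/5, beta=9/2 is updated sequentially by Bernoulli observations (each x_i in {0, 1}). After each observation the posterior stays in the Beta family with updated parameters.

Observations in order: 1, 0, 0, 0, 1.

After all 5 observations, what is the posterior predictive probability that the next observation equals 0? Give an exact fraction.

75/109

obs 1: x=1 → posterior Beta(12/5, 9/2)
obs 2: x=0 → posterior Beta(12/5, 11/2)
obs 3: x=0 → posterior Beta(12/5, 13/2)
obs 4: x=0 → posterior Beta(12/5, 15/2)
obs 5: x=1 → posterior Beta(17/5, 15/2)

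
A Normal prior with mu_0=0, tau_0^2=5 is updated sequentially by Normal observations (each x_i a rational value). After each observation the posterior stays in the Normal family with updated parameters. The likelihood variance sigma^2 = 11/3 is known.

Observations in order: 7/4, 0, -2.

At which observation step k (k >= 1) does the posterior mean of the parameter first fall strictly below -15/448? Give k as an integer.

obs 1: x=7/4 → posterior Normal(105/104, 55/26)
obs 2: x=0 → posterior Normal(105/164, 55/41)
obs 3: x=-2 → posterior Normal(-15/224, 55/56)

k = 3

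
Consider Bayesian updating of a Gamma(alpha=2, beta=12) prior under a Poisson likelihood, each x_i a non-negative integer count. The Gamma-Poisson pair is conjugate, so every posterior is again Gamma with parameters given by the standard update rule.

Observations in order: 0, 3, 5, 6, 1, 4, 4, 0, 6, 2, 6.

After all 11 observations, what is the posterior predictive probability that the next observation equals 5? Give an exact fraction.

20543730505234664834686107441339481264219741283903365814071/893600462586419195384906078012059386425995199208694581559296

obs 1: x=0 → posterior Gamma(2, 13)
obs 2: x=3 → posterior Gamma(5, 14)
obs 3: x=5 → posterior Gamma(10, 15)
obs 4: x=6 → posterior Gamma(16, 16)
obs 5: x=1 → posterior Gamma(17, 17)
obs 6: x=4 → posterior Gamma(21, 18)
obs 7: x=4 → posterior Gamma(25, 19)
obs 8: x=0 → posterior Gamma(25, 20)
obs 9: x=6 → posterior Gamma(31, 21)
obs 10: x=2 → posterior Gamma(33, 22)
obs 11: x=6 → posterior Gamma(39, 23)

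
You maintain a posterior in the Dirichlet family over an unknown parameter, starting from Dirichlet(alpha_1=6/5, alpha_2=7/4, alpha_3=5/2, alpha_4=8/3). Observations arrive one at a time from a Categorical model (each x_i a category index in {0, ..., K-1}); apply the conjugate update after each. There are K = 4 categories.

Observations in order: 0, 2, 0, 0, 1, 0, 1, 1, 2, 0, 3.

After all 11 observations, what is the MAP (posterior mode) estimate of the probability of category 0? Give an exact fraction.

312/907

obs 1: x=0 → posterior Dirichlet(11/5, 7/4, 5/2, 8/3)
obs 2: x=2 → posterior Dirichlet(11/5, 7/4, 7/2, 8/3)
obs 3: x=0 → posterior Dirichlet(16/5, 7/4, 7/2, 8/3)
obs 4: x=0 → posterior Dirichlet(21/5, 7/4, 7/2, 8/3)
obs 5: x=1 → posterior Dirichlet(21/5, 11/4, 7/2, 8/3)
obs 6: x=0 → posterior Dirichlet(26/5, 11/4, 7/2, 8/3)
obs 7: x=1 → posterior Dirichlet(26/5, 15/4, 7/2, 8/3)
obs 8: x=1 → posterior Dirichlet(26/5, 19/4, 7/2, 8/3)
obs 9: x=2 → posterior Dirichlet(26/5, 19/4, 9/2, 8/3)
obs 10: x=0 → posterior Dirichlet(31/5, 19/4, 9/2, 8/3)
obs 11: x=3 → posterior Dirichlet(31/5, 19/4, 9/2, 11/3)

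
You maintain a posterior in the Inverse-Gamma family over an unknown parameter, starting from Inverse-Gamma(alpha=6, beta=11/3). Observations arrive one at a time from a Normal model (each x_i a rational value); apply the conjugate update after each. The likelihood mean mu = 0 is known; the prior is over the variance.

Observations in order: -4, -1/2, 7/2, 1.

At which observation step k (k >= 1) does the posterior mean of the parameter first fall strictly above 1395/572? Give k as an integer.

k = 3

obs 1: x=-4 → posterior Inverse-Gamma(13/2, 35/3)
obs 2: x=-1/2 → posterior Inverse-Gamma(7, 283/24)
obs 3: x=7/2 → posterior Inverse-Gamma(15/2, 215/12)
obs 4: x=1 → posterior Inverse-Gamma(8, 221/12)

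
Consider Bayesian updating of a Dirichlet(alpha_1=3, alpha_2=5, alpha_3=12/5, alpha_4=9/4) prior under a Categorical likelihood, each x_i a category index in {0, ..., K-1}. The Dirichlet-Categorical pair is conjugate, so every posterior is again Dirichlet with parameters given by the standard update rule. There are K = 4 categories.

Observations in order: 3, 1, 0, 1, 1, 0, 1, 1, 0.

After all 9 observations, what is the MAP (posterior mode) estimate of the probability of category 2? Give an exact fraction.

obs 1: x=3 → posterior Dirichlet(3, 5, 12/5, 13/4)
obs 2: x=1 → posterior Dirichlet(3, 6, 12/5, 13/4)
obs 3: x=0 → posterior Dirichlet(4, 6, 12/5, 13/4)
obs 4: x=1 → posterior Dirichlet(4, 7, 12/5, 13/4)
obs 5: x=1 → posterior Dirichlet(4, 8, 12/5, 13/4)
obs 6: x=0 → posterior Dirichlet(5, 8, 12/5, 13/4)
obs 7: x=1 → posterior Dirichlet(5, 9, 12/5, 13/4)
obs 8: x=1 → posterior Dirichlet(5, 10, 12/5, 13/4)
obs 9: x=0 → posterior Dirichlet(6, 10, 12/5, 13/4)

28/353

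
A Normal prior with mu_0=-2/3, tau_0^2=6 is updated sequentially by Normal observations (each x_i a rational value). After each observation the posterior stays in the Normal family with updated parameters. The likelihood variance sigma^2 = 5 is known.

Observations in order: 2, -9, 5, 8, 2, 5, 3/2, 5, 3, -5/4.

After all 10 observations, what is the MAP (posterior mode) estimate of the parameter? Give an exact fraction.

obs 1: x=2 → posterior Normal(26/33, 30/11)
obs 2: x=-9 → posterior Normal(-8/3, 30/17)
obs 3: x=5 → posterior Normal(-2/3, 30/23)
obs 4: x=8 → posterior Normal(98/87, 30/29)
obs 5: x=2 → posterior Normal(134/105, 6/7)
obs 6: x=5 → posterior Normal(224/123, 30/41)
obs 7: x=3/2 → posterior Normal(251/141, 30/47)
obs 8: x=5 → posterior Normal(341/159, 30/53)
obs 9: x=3 → posterior Normal(395/177, 30/59)
obs 10: x=-5/4 → posterior Normal(149/78, 6/13)

149/78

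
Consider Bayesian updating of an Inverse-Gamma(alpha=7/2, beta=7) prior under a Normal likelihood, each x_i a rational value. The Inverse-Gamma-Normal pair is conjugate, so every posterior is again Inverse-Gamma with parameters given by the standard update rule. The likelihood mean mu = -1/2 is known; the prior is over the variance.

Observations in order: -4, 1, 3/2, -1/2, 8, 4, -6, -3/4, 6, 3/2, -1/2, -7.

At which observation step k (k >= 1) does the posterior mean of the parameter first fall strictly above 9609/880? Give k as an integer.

k = 6

obs 1: x=-4 → posterior Inverse-Gamma(4, 105/8)
obs 2: x=1 → posterior Inverse-Gamma(9/2, 57/4)
obs 3: x=3/2 → posterior Inverse-Gamma(5, 65/4)
obs 4: x=-1/2 → posterior Inverse-Gamma(11/2, 65/4)
obs 5: x=8 → posterior Inverse-Gamma(6, 419/8)
obs 6: x=4 → posterior Inverse-Gamma(13/2, 125/2)
obs 7: x=-6 → posterior Inverse-Gamma(7, 621/8)
obs 8: x=-3/4 → posterior Inverse-Gamma(15/2, 2485/32)
obs 9: x=6 → posterior Inverse-Gamma(8, 3161/32)
obs 10: x=3/2 → posterior Inverse-Gamma(17/2, 3225/32)
obs 11: x=-1/2 → posterior Inverse-Gamma(9, 3225/32)
obs 12: x=-7 → posterior Inverse-Gamma(19/2, 3901/32)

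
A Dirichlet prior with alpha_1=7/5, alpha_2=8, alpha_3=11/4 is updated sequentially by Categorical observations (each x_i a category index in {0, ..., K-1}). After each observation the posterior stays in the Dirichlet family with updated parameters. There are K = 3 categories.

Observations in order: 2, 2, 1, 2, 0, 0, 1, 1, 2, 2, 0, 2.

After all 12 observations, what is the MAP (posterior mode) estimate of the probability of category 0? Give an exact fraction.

obs 1: x=2 → posterior Dirichlet(7/5, 8, 15/4)
obs 2: x=2 → posterior Dirichlet(7/5, 8, 19/4)
obs 3: x=1 → posterior Dirichlet(7/5, 9, 19/4)
obs 4: x=2 → posterior Dirichlet(7/5, 9, 23/4)
obs 5: x=0 → posterior Dirichlet(12/5, 9, 23/4)
obs 6: x=0 → posterior Dirichlet(17/5, 9, 23/4)
obs 7: x=1 → posterior Dirichlet(17/5, 10, 23/4)
obs 8: x=1 → posterior Dirichlet(17/5, 11, 23/4)
obs 9: x=2 → posterior Dirichlet(17/5, 11, 27/4)
obs 10: x=2 → posterior Dirichlet(17/5, 11, 31/4)
obs 11: x=0 → posterior Dirichlet(22/5, 11, 31/4)
obs 12: x=2 → posterior Dirichlet(22/5, 11, 35/4)

68/423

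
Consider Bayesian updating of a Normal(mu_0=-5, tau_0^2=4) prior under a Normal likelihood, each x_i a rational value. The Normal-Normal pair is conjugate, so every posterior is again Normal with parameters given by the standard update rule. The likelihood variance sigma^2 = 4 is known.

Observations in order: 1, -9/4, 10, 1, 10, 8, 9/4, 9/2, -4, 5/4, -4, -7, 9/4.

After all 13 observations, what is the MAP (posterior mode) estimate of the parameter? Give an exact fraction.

9/7

obs 1: x=1 → posterior Normal(-2, 2)
obs 2: x=-9/4 → posterior Normal(-25/12, 4/3)
obs 3: x=10 → posterior Normal(15/16, 1)
obs 4: x=1 → posterior Normal(19/20, 4/5)
obs 5: x=10 → posterior Normal(59/24, 2/3)
obs 6: x=8 → posterior Normal(13/4, 4/7)
obs 7: x=9/4 → posterior Normal(25/8, 1/2)
obs 8: x=9/2 → posterior Normal(59/18, 4/9)
obs 9: x=-4 → posterior Normal(51/20, 2/5)
obs 10: x=5/4 → posterior Normal(107/44, 4/11)
obs 11: x=-4 → posterior Normal(91/48, 1/3)
obs 12: x=-7 → posterior Normal(63/52, 4/13)
obs 13: x=9/4 → posterior Normal(9/7, 2/7)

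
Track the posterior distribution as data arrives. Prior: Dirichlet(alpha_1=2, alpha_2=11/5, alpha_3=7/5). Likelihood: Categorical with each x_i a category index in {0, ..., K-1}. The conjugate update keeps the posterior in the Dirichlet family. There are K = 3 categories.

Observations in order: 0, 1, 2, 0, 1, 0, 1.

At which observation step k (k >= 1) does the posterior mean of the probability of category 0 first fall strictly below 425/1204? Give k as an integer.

k = 3

obs 1: x=0 → posterior Dirichlet(3, 11/5, 7/5)
obs 2: x=1 → posterior Dirichlet(3, 16/5, 7/5)
obs 3: x=2 → posterior Dirichlet(3, 16/5, 12/5)
obs 4: x=0 → posterior Dirichlet(4, 16/5, 12/5)
obs 5: x=1 → posterior Dirichlet(4, 21/5, 12/5)
obs 6: x=0 → posterior Dirichlet(5, 21/5, 12/5)
obs 7: x=1 → posterior Dirichlet(5, 26/5, 12/5)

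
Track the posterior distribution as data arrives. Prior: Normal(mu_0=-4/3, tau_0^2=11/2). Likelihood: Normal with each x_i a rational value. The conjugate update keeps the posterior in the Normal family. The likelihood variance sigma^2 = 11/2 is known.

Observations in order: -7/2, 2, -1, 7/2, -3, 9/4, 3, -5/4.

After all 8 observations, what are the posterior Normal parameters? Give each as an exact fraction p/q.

obs 1: x=-7/2 → posterior Normal(-29/12, 11/4)
obs 2: x=2 → posterior Normal(-17/18, 11/6)
obs 3: x=-1 → posterior Normal(-23/24, 11/8)
obs 4: x=7/2 → posterior Normal(-1/15, 11/10)
obs 5: x=-3 → posterior Normal(-5/9, 11/12)
obs 6: x=9/4 → posterior Normal(-13/84, 11/14)
obs 7: x=3 → posterior Normal(23/96, 11/16)
obs 8: x=-5/4 → posterior Normal(2/27, 11/18)

mu_0=2/27, tau_0^2=11/18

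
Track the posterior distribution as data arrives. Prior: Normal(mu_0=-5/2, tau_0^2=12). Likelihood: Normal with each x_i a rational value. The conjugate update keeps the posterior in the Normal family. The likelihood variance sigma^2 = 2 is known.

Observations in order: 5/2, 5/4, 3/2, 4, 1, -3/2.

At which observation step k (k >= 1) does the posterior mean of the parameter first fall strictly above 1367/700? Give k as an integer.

obs 1: x=5/2 → posterior Normal(25/14, 12/7)
obs 2: x=5/4 → posterior Normal(20/13, 12/13)
obs 3: x=3/2 → posterior Normal(29/19, 12/19)
obs 4: x=4 → posterior Normal(53/25, 12/25)
obs 5: x=1 → posterior Normal(59/31, 12/31)
obs 6: x=-3/2 → posterior Normal(50/37, 12/37)

k = 4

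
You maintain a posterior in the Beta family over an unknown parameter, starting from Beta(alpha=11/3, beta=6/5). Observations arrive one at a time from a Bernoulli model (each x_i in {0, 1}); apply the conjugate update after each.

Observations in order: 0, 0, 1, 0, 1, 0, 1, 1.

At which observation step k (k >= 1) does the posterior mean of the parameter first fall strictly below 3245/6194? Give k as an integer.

k = 6

obs 1: x=0 → posterior Beta(11/3, 11/5)
obs 2: x=0 → posterior Beta(11/3, 16/5)
obs 3: x=1 → posterior Beta(14/3, 16/5)
obs 4: x=0 → posterior Beta(14/3, 21/5)
obs 5: x=1 → posterior Beta(17/3, 21/5)
obs 6: x=0 → posterior Beta(17/3, 26/5)
obs 7: x=1 → posterior Beta(20/3, 26/5)
obs 8: x=1 → posterior Beta(23/3, 26/5)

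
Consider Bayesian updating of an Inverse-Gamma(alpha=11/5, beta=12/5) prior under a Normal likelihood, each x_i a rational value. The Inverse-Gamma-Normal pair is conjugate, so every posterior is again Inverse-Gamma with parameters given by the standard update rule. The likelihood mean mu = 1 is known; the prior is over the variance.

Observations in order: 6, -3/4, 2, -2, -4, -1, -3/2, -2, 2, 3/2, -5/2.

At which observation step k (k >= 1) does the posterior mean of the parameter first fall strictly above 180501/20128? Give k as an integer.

obs 1: x=6 → posterior Inverse-Gamma(27/10, 149/10)
obs 2: x=-3/4 → posterior Inverse-Gamma(16/5, 2629/160)
obs 3: x=2 → posterior Inverse-Gamma(37/10, 2709/160)
obs 4: x=-2 → posterior Inverse-Gamma(21/5, 3429/160)
obs 5: x=-4 → posterior Inverse-Gamma(47/10, 5429/160)
obs 6: x=-1 → posterior Inverse-Gamma(26/5, 5749/160)
obs 7: x=-3/2 → posterior Inverse-Gamma(57/10, 6249/160)
obs 8: x=-2 → posterior Inverse-Gamma(31/5, 6969/160)
obs 9: x=2 → posterior Inverse-Gamma(67/10, 7049/160)
obs 10: x=3/2 → posterior Inverse-Gamma(36/5, 7069/160)
obs 11: x=-5/2 → posterior Inverse-Gamma(77/10, 8049/160)

k = 5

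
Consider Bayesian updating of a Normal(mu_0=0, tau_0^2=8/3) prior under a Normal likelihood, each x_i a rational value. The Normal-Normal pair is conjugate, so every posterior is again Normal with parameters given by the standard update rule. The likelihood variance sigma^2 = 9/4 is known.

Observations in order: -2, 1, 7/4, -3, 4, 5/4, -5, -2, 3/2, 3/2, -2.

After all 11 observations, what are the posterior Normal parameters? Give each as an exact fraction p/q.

mu_0=-96/379, tau_0^2=72/379

obs 1: x=-2 → posterior Normal(-64/59, 72/59)
obs 2: x=1 → posterior Normal(-32/91, 72/91)
obs 3: x=7/4 → posterior Normal(8/41, 24/41)
obs 4: x=-3 → posterior Normal(-72/155, 72/155)
obs 5: x=4 → posterior Normal(56/187, 72/187)
obs 6: x=5/4 → posterior Normal(32/73, 24/73)
obs 7: x=-5 → posterior Normal(-64/251, 72/251)
obs 8: x=-2 → posterior Normal(-128/283, 72/283)
obs 9: x=3/2 → posterior Normal(-16/63, 8/35)
obs 10: x=3/2 → posterior Normal(-32/347, 72/347)
obs 11: x=-2 → posterior Normal(-96/379, 72/379)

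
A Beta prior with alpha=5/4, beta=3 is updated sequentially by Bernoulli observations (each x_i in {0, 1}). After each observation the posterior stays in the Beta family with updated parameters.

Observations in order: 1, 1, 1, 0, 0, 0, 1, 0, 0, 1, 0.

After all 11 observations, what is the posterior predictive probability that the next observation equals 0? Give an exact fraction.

obs 1: x=1 → posterior Beta(9/4, 3)
obs 2: x=1 → posterior Beta(13/4, 3)
obs 3: x=1 → posterior Beta(17/4, 3)
obs 4: x=0 → posterior Beta(17/4, 4)
obs 5: x=0 → posterior Beta(17/4, 5)
obs 6: x=0 → posterior Beta(17/4, 6)
obs 7: x=1 → posterior Beta(21/4, 6)
obs 8: x=0 → posterior Beta(21/4, 7)
obs 9: x=0 → posterior Beta(21/4, 8)
obs 10: x=1 → posterior Beta(25/4, 8)
obs 11: x=0 → posterior Beta(25/4, 9)

36/61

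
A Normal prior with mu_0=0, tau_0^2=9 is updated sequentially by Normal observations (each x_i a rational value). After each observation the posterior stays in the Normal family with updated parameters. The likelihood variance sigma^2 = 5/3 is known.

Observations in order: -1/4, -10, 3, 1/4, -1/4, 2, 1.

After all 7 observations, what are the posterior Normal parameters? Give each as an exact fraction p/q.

mu_0=-459/776, tau_0^2=45/194

obs 1: x=-1/4 → posterior Normal(-27/128, 45/32)
obs 2: x=-10 → posterior Normal(-1107/236, 45/59)
obs 3: x=3 → posterior Normal(-783/344, 45/86)
obs 4: x=1/4 → posterior Normal(-189/113, 45/113)
obs 5: x=-1/4 → posterior Normal(-783/560, 9/28)
obs 6: x=2 → posterior Normal(-567/668, 45/167)
obs 7: x=1 → posterior Normal(-459/776, 45/194)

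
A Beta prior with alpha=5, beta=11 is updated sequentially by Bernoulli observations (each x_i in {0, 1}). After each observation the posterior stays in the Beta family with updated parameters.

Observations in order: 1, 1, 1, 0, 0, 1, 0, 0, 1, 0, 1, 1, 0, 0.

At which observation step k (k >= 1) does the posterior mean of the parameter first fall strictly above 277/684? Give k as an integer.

obs 1: x=1 → posterior Beta(6, 11)
obs 2: x=1 → posterior Beta(7, 11)
obs 3: x=1 → posterior Beta(8, 11)
obs 4: x=0 → posterior Beta(8, 12)
obs 5: x=0 → posterior Beta(8, 13)
obs 6: x=1 → posterior Beta(9, 13)
obs 7: x=0 → posterior Beta(9, 14)
obs 8: x=0 → posterior Beta(9, 15)
obs 9: x=1 → posterior Beta(10, 15)
obs 10: x=0 → posterior Beta(10, 16)
obs 11: x=1 → posterior Beta(11, 16)
obs 12: x=1 → posterior Beta(12, 16)
obs 13: x=0 → posterior Beta(12, 17)
obs 14: x=0 → posterior Beta(12, 18)

k = 3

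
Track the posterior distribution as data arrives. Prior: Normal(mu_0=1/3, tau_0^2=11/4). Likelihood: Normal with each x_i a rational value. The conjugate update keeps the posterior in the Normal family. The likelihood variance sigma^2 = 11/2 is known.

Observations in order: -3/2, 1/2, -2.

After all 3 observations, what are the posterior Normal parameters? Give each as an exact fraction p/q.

obs 1: x=-3/2 → posterior Normal(-5/18, 11/6)
obs 2: x=1/2 → posterior Normal(-1/12, 11/8)
obs 3: x=-2 → posterior Normal(-7/15, 11/10)

mu_0=-7/15, tau_0^2=11/10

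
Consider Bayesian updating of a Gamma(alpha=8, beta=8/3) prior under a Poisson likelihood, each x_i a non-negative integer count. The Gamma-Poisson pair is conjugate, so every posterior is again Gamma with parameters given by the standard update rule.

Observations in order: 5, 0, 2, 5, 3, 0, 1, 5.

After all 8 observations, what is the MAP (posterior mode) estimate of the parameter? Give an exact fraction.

21/8

obs 1: x=5 → posterior Gamma(13, 11/3)
obs 2: x=0 → posterior Gamma(13, 14/3)
obs 3: x=2 → posterior Gamma(15, 17/3)
obs 4: x=5 → posterior Gamma(20, 20/3)
obs 5: x=3 → posterior Gamma(23, 23/3)
obs 6: x=0 → posterior Gamma(23, 26/3)
obs 7: x=1 → posterior Gamma(24, 29/3)
obs 8: x=5 → posterior Gamma(29, 32/3)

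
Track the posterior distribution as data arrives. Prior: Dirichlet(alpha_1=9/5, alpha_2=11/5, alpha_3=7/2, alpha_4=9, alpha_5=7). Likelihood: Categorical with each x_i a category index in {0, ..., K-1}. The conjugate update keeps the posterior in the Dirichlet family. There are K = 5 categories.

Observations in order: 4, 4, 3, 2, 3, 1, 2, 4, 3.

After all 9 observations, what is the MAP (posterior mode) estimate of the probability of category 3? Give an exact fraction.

2/5

obs 1: x=4 → posterior Dirichlet(9/5, 11/5, 7/2, 9, 8)
obs 2: x=4 → posterior Dirichlet(9/5, 11/5, 7/2, 9, 9)
obs 3: x=3 → posterior Dirichlet(9/5, 11/5, 7/2, 10, 9)
obs 4: x=2 → posterior Dirichlet(9/5, 11/5, 9/2, 10, 9)
obs 5: x=3 → posterior Dirichlet(9/5, 11/5, 9/2, 11, 9)
obs 6: x=1 → posterior Dirichlet(9/5, 16/5, 9/2, 11, 9)
obs 7: x=2 → posterior Dirichlet(9/5, 16/5, 11/2, 11, 9)
obs 8: x=4 → posterior Dirichlet(9/5, 16/5, 11/2, 11, 10)
obs 9: x=3 → posterior Dirichlet(9/5, 16/5, 11/2, 12, 10)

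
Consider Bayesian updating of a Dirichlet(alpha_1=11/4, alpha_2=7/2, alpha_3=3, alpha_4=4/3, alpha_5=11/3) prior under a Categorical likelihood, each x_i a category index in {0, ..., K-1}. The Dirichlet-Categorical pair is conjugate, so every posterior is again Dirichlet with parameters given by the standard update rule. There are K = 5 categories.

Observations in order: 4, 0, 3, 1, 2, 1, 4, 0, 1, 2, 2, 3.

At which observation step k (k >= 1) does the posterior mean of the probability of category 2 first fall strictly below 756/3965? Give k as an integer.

k = 2

obs 1: x=4 → posterior Dirichlet(11/4, 7/2, 3, 4/3, 14/3)
obs 2: x=0 → posterior Dirichlet(15/4, 7/2, 3, 4/3, 14/3)
obs 3: x=3 → posterior Dirichlet(15/4, 7/2, 3, 7/3, 14/3)
obs 4: x=1 → posterior Dirichlet(15/4, 9/2, 3, 7/3, 14/3)
obs 5: x=2 → posterior Dirichlet(15/4, 9/2, 4, 7/3, 14/3)
obs 6: x=1 → posterior Dirichlet(15/4, 11/2, 4, 7/3, 14/3)
obs 7: x=4 → posterior Dirichlet(15/4, 11/2, 4, 7/3, 17/3)
obs 8: x=0 → posterior Dirichlet(19/4, 11/2, 4, 7/3, 17/3)
obs 9: x=1 → posterior Dirichlet(19/4, 13/2, 4, 7/3, 17/3)
obs 10: x=2 → posterior Dirichlet(19/4, 13/2, 5, 7/3, 17/3)
obs 11: x=2 → posterior Dirichlet(19/4, 13/2, 6, 7/3, 17/3)
obs 12: x=3 → posterior Dirichlet(19/4, 13/2, 6, 10/3, 17/3)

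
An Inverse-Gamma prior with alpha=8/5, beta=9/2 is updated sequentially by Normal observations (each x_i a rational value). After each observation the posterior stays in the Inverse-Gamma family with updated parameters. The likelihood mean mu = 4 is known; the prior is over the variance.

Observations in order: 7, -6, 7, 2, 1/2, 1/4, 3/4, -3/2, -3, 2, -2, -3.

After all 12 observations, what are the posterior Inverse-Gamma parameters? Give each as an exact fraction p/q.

alpha=38/5, beta=2689/16

obs 1: x=7 → posterior Inverse-Gamma(21/10, 9)
obs 2: x=-6 → posterior Inverse-Gamma(13/5, 59)
obs 3: x=7 → posterior Inverse-Gamma(31/10, 127/2)
obs 4: x=2 → posterior Inverse-Gamma(18/5, 131/2)
obs 5: x=1/2 → posterior Inverse-Gamma(41/10, 573/8)
obs 6: x=1/4 → posterior Inverse-Gamma(23/5, 2517/32)
obs 7: x=3/4 → posterior Inverse-Gamma(51/10, 1343/16)
obs 8: x=-3/2 → posterior Inverse-Gamma(28/5, 1585/16)
obs 9: x=-3 → posterior Inverse-Gamma(61/10, 1977/16)
obs 10: x=2 → posterior Inverse-Gamma(33/5, 2009/16)
obs 11: x=-2 → posterior Inverse-Gamma(71/10, 2297/16)
obs 12: x=-3 → posterior Inverse-Gamma(38/5, 2689/16)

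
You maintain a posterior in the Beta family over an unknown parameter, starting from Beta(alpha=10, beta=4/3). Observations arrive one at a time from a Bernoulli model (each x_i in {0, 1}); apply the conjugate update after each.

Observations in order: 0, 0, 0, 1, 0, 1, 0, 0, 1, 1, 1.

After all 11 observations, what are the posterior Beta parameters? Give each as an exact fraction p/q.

obs 1: x=0 → posterior Beta(10, 7/3)
obs 2: x=0 → posterior Beta(10, 10/3)
obs 3: x=0 → posterior Beta(10, 13/3)
obs 4: x=1 → posterior Beta(11, 13/3)
obs 5: x=0 → posterior Beta(11, 16/3)
obs 6: x=1 → posterior Beta(12, 16/3)
obs 7: x=0 → posterior Beta(12, 19/3)
obs 8: x=0 → posterior Beta(12, 22/3)
obs 9: x=1 → posterior Beta(13, 22/3)
obs 10: x=1 → posterior Beta(14, 22/3)
obs 11: x=1 → posterior Beta(15, 22/3)

alpha=15, beta=22/3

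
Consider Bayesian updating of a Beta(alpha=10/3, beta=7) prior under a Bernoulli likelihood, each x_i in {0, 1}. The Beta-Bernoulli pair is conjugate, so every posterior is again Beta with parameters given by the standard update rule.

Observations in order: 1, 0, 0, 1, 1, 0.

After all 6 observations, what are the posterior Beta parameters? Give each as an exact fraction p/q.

alpha=19/3, beta=10

obs 1: x=1 → posterior Beta(13/3, 7)
obs 2: x=0 → posterior Beta(13/3, 8)
obs 3: x=0 → posterior Beta(13/3, 9)
obs 4: x=1 → posterior Beta(16/3, 9)
obs 5: x=1 → posterior Beta(19/3, 9)
obs 6: x=0 → posterior Beta(19/3, 10)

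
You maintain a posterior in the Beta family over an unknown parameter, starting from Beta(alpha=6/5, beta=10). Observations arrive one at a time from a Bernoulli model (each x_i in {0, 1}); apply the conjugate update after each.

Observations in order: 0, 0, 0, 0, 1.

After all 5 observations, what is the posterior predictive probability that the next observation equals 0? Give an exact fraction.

obs 1: x=0 → posterior Beta(6/5, 11)
obs 2: x=0 → posterior Beta(6/5, 12)
obs 3: x=0 → posterior Beta(6/5, 13)
obs 4: x=0 → posterior Beta(6/5, 14)
obs 5: x=1 → posterior Beta(11/5, 14)

70/81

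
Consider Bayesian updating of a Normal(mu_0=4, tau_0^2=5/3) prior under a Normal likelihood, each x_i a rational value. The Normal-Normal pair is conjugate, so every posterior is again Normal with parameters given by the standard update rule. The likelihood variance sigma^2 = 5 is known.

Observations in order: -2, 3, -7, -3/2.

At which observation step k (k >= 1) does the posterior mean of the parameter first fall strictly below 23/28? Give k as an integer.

k = 4

obs 1: x=-2 → posterior Normal(5/2, 5/4)
obs 2: x=3 → posterior Normal(13/5, 1)
obs 3: x=-7 → posterior Normal(1, 5/6)
obs 4: x=-3/2 → posterior Normal(9/14, 5/7)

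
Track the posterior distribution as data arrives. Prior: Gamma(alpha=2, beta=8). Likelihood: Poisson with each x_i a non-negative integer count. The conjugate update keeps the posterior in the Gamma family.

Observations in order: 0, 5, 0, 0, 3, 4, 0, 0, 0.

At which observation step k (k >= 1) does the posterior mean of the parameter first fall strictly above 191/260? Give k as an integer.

k = 5

obs 1: x=0 → posterior Gamma(2, 9)
obs 2: x=5 → posterior Gamma(7, 10)
obs 3: x=0 → posterior Gamma(7, 11)
obs 4: x=0 → posterior Gamma(7, 12)
obs 5: x=3 → posterior Gamma(10, 13)
obs 6: x=4 → posterior Gamma(14, 14)
obs 7: x=0 → posterior Gamma(14, 15)
obs 8: x=0 → posterior Gamma(14, 16)
obs 9: x=0 → posterior Gamma(14, 17)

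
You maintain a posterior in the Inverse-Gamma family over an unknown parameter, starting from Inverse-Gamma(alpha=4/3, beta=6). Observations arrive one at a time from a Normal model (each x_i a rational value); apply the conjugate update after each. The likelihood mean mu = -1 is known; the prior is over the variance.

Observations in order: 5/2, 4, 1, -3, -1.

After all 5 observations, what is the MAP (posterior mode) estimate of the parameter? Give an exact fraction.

687/116

obs 1: x=5/2 → posterior Inverse-Gamma(11/6, 97/8)
obs 2: x=4 → posterior Inverse-Gamma(7/3, 197/8)
obs 3: x=1 → posterior Inverse-Gamma(17/6, 213/8)
obs 4: x=-3 → posterior Inverse-Gamma(10/3, 229/8)
obs 5: x=-1 → posterior Inverse-Gamma(23/6, 229/8)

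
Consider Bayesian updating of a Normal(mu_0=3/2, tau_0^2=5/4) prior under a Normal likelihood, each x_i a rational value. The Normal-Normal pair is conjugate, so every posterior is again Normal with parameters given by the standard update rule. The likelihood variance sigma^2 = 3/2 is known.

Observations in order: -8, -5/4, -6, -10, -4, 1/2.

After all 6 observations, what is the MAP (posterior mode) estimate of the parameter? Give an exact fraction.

obs 1: x=-8 → posterior Normal(-31/11, 15/22)
obs 2: x=-5/4 → posterior Normal(-149/64, 15/32)
obs 3: x=-6 → posterior Normal(-269/84, 5/14)
obs 4: x=-10 → posterior Normal(-469/104, 15/52)
obs 5: x=-4 → posterior Normal(-549/124, 15/62)
obs 6: x=1/2 → posterior Normal(-539/144, 5/24)

-539/144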